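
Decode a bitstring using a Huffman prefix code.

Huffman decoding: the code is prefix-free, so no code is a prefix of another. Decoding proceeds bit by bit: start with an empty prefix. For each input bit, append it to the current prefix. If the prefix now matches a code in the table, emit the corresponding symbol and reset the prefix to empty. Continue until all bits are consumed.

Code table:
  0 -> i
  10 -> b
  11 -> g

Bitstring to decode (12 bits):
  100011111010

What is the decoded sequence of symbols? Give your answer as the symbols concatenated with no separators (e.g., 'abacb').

Answer: biiggbb

Derivation:
Bit 0: prefix='1' (no match yet)
Bit 1: prefix='10' -> emit 'b', reset
Bit 2: prefix='0' -> emit 'i', reset
Bit 3: prefix='0' -> emit 'i', reset
Bit 4: prefix='1' (no match yet)
Bit 5: prefix='11' -> emit 'g', reset
Bit 6: prefix='1' (no match yet)
Bit 7: prefix='11' -> emit 'g', reset
Bit 8: prefix='1' (no match yet)
Bit 9: prefix='10' -> emit 'b', reset
Bit 10: prefix='1' (no match yet)
Bit 11: prefix='10' -> emit 'b', reset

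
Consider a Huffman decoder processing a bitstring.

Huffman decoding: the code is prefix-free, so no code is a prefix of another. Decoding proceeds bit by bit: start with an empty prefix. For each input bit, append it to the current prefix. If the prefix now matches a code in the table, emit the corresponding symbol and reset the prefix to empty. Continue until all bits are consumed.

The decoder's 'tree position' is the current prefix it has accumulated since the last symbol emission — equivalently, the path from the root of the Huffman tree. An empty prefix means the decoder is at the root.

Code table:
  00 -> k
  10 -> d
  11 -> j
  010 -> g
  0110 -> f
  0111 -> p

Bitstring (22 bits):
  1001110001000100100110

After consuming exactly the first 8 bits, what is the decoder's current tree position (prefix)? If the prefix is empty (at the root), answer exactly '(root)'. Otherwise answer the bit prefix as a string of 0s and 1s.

Bit 0: prefix='1' (no match yet)
Bit 1: prefix='10' -> emit 'd', reset
Bit 2: prefix='0' (no match yet)
Bit 3: prefix='01' (no match yet)
Bit 4: prefix='011' (no match yet)
Bit 5: prefix='0111' -> emit 'p', reset
Bit 6: prefix='0' (no match yet)
Bit 7: prefix='00' -> emit 'k', reset

Answer: (root)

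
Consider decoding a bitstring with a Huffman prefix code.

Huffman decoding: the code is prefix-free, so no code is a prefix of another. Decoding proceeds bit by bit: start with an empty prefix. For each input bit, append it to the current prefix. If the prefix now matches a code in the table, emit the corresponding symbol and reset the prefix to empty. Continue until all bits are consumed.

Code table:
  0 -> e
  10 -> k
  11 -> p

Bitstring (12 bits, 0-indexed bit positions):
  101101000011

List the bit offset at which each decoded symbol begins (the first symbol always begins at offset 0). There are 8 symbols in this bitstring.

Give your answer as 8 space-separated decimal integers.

Answer: 0 2 4 5 7 8 9 10

Derivation:
Bit 0: prefix='1' (no match yet)
Bit 1: prefix='10' -> emit 'k', reset
Bit 2: prefix='1' (no match yet)
Bit 3: prefix='11' -> emit 'p', reset
Bit 4: prefix='0' -> emit 'e', reset
Bit 5: prefix='1' (no match yet)
Bit 6: prefix='10' -> emit 'k', reset
Bit 7: prefix='0' -> emit 'e', reset
Bit 8: prefix='0' -> emit 'e', reset
Bit 9: prefix='0' -> emit 'e', reset
Bit 10: prefix='1' (no match yet)
Bit 11: prefix='11' -> emit 'p', reset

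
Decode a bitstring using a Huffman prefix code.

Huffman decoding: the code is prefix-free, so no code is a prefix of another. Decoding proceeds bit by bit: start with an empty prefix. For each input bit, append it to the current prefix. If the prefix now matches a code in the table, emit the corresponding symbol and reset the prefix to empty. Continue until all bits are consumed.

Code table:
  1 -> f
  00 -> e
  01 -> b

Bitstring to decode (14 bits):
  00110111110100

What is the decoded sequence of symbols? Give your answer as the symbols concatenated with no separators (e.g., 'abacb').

Bit 0: prefix='0' (no match yet)
Bit 1: prefix='00' -> emit 'e', reset
Bit 2: prefix='1' -> emit 'f', reset
Bit 3: prefix='1' -> emit 'f', reset
Bit 4: prefix='0' (no match yet)
Bit 5: prefix='01' -> emit 'b', reset
Bit 6: prefix='1' -> emit 'f', reset
Bit 7: prefix='1' -> emit 'f', reset
Bit 8: prefix='1' -> emit 'f', reset
Bit 9: prefix='1' -> emit 'f', reset
Bit 10: prefix='0' (no match yet)
Bit 11: prefix='01' -> emit 'b', reset
Bit 12: prefix='0' (no match yet)
Bit 13: prefix='00' -> emit 'e', reset

Answer: effbffffbe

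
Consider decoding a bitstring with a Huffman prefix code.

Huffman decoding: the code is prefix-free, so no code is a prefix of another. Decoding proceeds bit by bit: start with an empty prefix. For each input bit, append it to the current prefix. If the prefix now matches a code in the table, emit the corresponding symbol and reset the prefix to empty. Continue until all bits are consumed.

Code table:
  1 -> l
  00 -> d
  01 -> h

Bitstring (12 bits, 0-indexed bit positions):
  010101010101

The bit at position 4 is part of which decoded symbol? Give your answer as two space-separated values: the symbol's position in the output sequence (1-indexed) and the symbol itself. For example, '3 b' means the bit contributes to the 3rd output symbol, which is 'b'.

Answer: 3 h

Derivation:
Bit 0: prefix='0' (no match yet)
Bit 1: prefix='01' -> emit 'h', reset
Bit 2: prefix='0' (no match yet)
Bit 3: prefix='01' -> emit 'h', reset
Bit 4: prefix='0' (no match yet)
Bit 5: prefix='01' -> emit 'h', reset
Bit 6: prefix='0' (no match yet)
Bit 7: prefix='01' -> emit 'h', reset
Bit 8: prefix='0' (no match yet)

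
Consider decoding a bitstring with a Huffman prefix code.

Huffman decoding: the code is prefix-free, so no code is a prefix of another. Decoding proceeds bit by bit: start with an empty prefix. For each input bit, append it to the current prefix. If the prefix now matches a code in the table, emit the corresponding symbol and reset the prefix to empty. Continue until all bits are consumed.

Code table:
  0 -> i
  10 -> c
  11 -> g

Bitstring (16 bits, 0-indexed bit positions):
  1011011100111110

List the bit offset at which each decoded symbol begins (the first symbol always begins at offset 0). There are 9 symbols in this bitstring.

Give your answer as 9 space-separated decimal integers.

Bit 0: prefix='1' (no match yet)
Bit 1: prefix='10' -> emit 'c', reset
Bit 2: prefix='1' (no match yet)
Bit 3: prefix='11' -> emit 'g', reset
Bit 4: prefix='0' -> emit 'i', reset
Bit 5: prefix='1' (no match yet)
Bit 6: prefix='11' -> emit 'g', reset
Bit 7: prefix='1' (no match yet)
Bit 8: prefix='10' -> emit 'c', reset
Bit 9: prefix='0' -> emit 'i', reset
Bit 10: prefix='1' (no match yet)
Bit 11: prefix='11' -> emit 'g', reset
Bit 12: prefix='1' (no match yet)
Bit 13: prefix='11' -> emit 'g', reset
Bit 14: prefix='1' (no match yet)
Bit 15: prefix='10' -> emit 'c', reset

Answer: 0 2 4 5 7 9 10 12 14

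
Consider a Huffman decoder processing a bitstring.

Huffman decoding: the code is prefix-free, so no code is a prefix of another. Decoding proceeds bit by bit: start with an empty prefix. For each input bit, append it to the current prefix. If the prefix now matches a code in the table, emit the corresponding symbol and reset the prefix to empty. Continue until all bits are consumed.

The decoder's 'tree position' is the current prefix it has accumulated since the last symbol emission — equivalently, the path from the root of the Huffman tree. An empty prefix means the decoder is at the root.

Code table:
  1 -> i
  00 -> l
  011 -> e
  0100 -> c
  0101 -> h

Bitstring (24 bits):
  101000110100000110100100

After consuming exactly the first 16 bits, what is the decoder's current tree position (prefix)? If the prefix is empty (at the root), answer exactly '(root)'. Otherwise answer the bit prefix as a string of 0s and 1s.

Bit 0: prefix='1' -> emit 'i', reset
Bit 1: prefix='0' (no match yet)
Bit 2: prefix='01' (no match yet)
Bit 3: prefix='010' (no match yet)
Bit 4: prefix='0100' -> emit 'c', reset
Bit 5: prefix='0' (no match yet)
Bit 6: prefix='01' (no match yet)
Bit 7: prefix='011' -> emit 'e', reset
Bit 8: prefix='0' (no match yet)
Bit 9: prefix='01' (no match yet)
Bit 10: prefix='010' (no match yet)
Bit 11: prefix='0100' -> emit 'c', reset
Bit 12: prefix='0' (no match yet)
Bit 13: prefix='00' -> emit 'l', reset
Bit 14: prefix='0' (no match yet)
Bit 15: prefix='01' (no match yet)

Answer: 01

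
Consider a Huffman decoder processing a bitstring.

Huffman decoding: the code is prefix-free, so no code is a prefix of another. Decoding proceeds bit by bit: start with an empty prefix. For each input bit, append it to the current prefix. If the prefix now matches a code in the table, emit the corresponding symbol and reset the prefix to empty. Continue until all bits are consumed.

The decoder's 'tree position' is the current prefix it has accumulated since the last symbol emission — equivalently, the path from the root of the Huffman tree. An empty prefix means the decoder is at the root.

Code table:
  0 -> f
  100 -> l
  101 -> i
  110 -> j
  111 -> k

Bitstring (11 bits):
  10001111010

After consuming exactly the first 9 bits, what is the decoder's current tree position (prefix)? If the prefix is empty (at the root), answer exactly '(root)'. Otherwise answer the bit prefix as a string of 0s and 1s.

Bit 0: prefix='1' (no match yet)
Bit 1: prefix='10' (no match yet)
Bit 2: prefix='100' -> emit 'l', reset
Bit 3: prefix='0' -> emit 'f', reset
Bit 4: prefix='1' (no match yet)
Bit 5: prefix='11' (no match yet)
Bit 6: prefix='111' -> emit 'k', reset
Bit 7: prefix='1' (no match yet)
Bit 8: prefix='10' (no match yet)

Answer: 10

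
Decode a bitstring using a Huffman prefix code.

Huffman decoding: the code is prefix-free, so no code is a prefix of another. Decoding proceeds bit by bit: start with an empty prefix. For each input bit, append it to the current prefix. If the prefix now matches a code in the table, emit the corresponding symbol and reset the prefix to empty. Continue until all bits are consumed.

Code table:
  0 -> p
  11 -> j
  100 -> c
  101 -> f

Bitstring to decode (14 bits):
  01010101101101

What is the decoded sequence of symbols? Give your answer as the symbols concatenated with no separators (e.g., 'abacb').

Answer: pfpfff

Derivation:
Bit 0: prefix='0' -> emit 'p', reset
Bit 1: prefix='1' (no match yet)
Bit 2: prefix='10' (no match yet)
Bit 3: prefix='101' -> emit 'f', reset
Bit 4: prefix='0' -> emit 'p', reset
Bit 5: prefix='1' (no match yet)
Bit 6: prefix='10' (no match yet)
Bit 7: prefix='101' -> emit 'f', reset
Bit 8: prefix='1' (no match yet)
Bit 9: prefix='10' (no match yet)
Bit 10: prefix='101' -> emit 'f', reset
Bit 11: prefix='1' (no match yet)
Bit 12: prefix='10' (no match yet)
Bit 13: prefix='101' -> emit 'f', reset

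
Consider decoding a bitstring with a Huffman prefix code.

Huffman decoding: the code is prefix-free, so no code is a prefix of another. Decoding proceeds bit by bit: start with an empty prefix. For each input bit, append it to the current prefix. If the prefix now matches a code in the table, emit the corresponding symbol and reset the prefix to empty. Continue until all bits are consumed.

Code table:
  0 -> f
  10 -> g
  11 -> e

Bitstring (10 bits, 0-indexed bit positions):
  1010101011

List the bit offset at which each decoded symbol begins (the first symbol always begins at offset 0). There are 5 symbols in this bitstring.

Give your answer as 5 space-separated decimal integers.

Bit 0: prefix='1' (no match yet)
Bit 1: prefix='10' -> emit 'g', reset
Bit 2: prefix='1' (no match yet)
Bit 3: prefix='10' -> emit 'g', reset
Bit 4: prefix='1' (no match yet)
Bit 5: prefix='10' -> emit 'g', reset
Bit 6: prefix='1' (no match yet)
Bit 7: prefix='10' -> emit 'g', reset
Bit 8: prefix='1' (no match yet)
Bit 9: prefix='11' -> emit 'e', reset

Answer: 0 2 4 6 8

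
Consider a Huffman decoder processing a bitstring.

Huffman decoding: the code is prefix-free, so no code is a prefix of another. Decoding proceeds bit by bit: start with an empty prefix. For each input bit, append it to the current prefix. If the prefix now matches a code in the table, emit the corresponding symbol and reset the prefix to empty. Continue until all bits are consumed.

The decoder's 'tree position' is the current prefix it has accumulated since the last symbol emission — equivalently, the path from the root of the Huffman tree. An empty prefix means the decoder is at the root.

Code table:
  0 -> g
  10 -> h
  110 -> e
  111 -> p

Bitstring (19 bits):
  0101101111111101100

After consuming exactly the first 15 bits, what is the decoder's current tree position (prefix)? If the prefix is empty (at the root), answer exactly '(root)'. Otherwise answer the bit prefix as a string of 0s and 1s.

Answer: (root)

Derivation:
Bit 0: prefix='0' -> emit 'g', reset
Bit 1: prefix='1' (no match yet)
Bit 2: prefix='10' -> emit 'h', reset
Bit 3: prefix='1' (no match yet)
Bit 4: prefix='11' (no match yet)
Bit 5: prefix='110' -> emit 'e', reset
Bit 6: prefix='1' (no match yet)
Bit 7: prefix='11' (no match yet)
Bit 8: prefix='111' -> emit 'p', reset
Bit 9: prefix='1' (no match yet)
Bit 10: prefix='11' (no match yet)
Bit 11: prefix='111' -> emit 'p', reset
Bit 12: prefix='1' (no match yet)
Bit 13: prefix='11' (no match yet)
Bit 14: prefix='110' -> emit 'e', reset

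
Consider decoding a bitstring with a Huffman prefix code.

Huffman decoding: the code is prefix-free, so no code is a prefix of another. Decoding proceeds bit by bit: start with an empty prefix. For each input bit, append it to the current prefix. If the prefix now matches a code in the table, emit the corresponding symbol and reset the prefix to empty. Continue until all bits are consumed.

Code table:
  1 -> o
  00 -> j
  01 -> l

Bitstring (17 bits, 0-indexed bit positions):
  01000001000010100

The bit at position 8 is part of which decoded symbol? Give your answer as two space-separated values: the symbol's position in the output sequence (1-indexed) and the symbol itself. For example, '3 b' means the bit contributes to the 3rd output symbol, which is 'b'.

Bit 0: prefix='0' (no match yet)
Bit 1: prefix='01' -> emit 'l', reset
Bit 2: prefix='0' (no match yet)
Bit 3: prefix='00' -> emit 'j', reset
Bit 4: prefix='0' (no match yet)
Bit 5: prefix='00' -> emit 'j', reset
Bit 6: prefix='0' (no match yet)
Bit 7: prefix='01' -> emit 'l', reset
Bit 8: prefix='0' (no match yet)
Bit 9: prefix='00' -> emit 'j', reset
Bit 10: prefix='0' (no match yet)
Bit 11: prefix='00' -> emit 'j', reset
Bit 12: prefix='1' -> emit 'o', reset

Answer: 5 j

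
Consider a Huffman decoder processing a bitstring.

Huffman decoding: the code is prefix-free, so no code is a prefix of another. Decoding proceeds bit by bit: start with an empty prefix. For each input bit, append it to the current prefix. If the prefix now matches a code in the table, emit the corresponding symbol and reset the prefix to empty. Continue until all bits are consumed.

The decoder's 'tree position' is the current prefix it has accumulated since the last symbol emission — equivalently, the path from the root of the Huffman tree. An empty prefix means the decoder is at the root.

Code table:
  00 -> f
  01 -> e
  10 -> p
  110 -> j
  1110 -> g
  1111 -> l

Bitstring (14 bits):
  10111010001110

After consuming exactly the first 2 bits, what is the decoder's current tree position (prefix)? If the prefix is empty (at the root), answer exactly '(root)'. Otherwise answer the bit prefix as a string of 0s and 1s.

Answer: (root)

Derivation:
Bit 0: prefix='1' (no match yet)
Bit 1: prefix='10' -> emit 'p', reset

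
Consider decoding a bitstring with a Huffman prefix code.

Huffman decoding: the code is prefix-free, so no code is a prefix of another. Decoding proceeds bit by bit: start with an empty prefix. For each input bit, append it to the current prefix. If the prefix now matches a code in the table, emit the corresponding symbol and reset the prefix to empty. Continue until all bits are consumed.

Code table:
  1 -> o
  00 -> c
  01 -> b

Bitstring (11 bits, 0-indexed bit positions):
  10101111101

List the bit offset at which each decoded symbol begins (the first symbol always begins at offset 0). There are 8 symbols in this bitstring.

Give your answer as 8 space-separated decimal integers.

Answer: 0 1 3 5 6 7 8 9

Derivation:
Bit 0: prefix='1' -> emit 'o', reset
Bit 1: prefix='0' (no match yet)
Bit 2: prefix='01' -> emit 'b', reset
Bit 3: prefix='0' (no match yet)
Bit 4: prefix='01' -> emit 'b', reset
Bit 5: prefix='1' -> emit 'o', reset
Bit 6: prefix='1' -> emit 'o', reset
Bit 7: prefix='1' -> emit 'o', reset
Bit 8: prefix='1' -> emit 'o', reset
Bit 9: prefix='0' (no match yet)
Bit 10: prefix='01' -> emit 'b', reset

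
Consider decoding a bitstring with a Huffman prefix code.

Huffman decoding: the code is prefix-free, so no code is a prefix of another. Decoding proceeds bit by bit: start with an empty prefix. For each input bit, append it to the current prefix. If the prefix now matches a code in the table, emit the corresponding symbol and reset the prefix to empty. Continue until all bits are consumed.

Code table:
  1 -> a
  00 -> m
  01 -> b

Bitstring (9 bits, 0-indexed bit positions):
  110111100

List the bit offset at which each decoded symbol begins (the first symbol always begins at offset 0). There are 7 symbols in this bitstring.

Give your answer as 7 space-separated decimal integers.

Answer: 0 1 2 4 5 6 7

Derivation:
Bit 0: prefix='1' -> emit 'a', reset
Bit 1: prefix='1' -> emit 'a', reset
Bit 2: prefix='0' (no match yet)
Bit 3: prefix='01' -> emit 'b', reset
Bit 4: prefix='1' -> emit 'a', reset
Bit 5: prefix='1' -> emit 'a', reset
Bit 6: prefix='1' -> emit 'a', reset
Bit 7: prefix='0' (no match yet)
Bit 8: prefix='00' -> emit 'm', reset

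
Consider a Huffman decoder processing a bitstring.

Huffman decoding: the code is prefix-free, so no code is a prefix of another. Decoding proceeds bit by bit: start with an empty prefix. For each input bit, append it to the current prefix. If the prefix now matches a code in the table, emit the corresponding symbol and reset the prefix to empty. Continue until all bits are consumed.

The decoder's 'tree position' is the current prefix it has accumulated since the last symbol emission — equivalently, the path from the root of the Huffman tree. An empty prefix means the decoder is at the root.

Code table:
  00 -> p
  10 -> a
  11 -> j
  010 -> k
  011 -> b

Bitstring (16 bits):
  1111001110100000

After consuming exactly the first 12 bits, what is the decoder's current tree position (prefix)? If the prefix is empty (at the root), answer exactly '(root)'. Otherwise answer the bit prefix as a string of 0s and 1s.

Answer: (root)

Derivation:
Bit 0: prefix='1' (no match yet)
Bit 1: prefix='11' -> emit 'j', reset
Bit 2: prefix='1' (no match yet)
Bit 3: prefix='11' -> emit 'j', reset
Bit 4: prefix='0' (no match yet)
Bit 5: prefix='00' -> emit 'p', reset
Bit 6: prefix='1' (no match yet)
Bit 7: prefix='11' -> emit 'j', reset
Bit 8: prefix='1' (no match yet)
Bit 9: prefix='10' -> emit 'a', reset
Bit 10: prefix='1' (no match yet)
Bit 11: prefix='10' -> emit 'a', reset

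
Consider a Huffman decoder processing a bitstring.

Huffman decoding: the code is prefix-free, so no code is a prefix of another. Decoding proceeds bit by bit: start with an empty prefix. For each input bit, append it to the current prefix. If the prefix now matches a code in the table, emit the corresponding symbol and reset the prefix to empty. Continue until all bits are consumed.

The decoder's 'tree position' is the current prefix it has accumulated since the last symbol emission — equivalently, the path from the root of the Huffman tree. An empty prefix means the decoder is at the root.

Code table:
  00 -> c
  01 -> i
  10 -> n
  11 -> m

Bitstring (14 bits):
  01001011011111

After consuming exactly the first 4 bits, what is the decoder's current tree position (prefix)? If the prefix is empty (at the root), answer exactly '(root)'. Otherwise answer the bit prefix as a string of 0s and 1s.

Answer: (root)

Derivation:
Bit 0: prefix='0' (no match yet)
Bit 1: prefix='01' -> emit 'i', reset
Bit 2: prefix='0' (no match yet)
Bit 3: prefix='00' -> emit 'c', reset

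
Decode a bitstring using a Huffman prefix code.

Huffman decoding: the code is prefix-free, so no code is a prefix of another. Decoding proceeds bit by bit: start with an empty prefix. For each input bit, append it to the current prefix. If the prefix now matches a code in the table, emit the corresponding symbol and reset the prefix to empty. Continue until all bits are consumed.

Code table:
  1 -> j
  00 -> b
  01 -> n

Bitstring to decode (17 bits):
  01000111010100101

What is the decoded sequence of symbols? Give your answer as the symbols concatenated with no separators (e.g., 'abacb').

Bit 0: prefix='0' (no match yet)
Bit 1: prefix='01' -> emit 'n', reset
Bit 2: prefix='0' (no match yet)
Bit 3: prefix='00' -> emit 'b', reset
Bit 4: prefix='0' (no match yet)
Bit 5: prefix='01' -> emit 'n', reset
Bit 6: prefix='1' -> emit 'j', reset
Bit 7: prefix='1' -> emit 'j', reset
Bit 8: prefix='0' (no match yet)
Bit 9: prefix='01' -> emit 'n', reset
Bit 10: prefix='0' (no match yet)
Bit 11: prefix='01' -> emit 'n', reset
Bit 12: prefix='0' (no match yet)
Bit 13: prefix='00' -> emit 'b', reset
Bit 14: prefix='1' -> emit 'j', reset
Bit 15: prefix='0' (no match yet)
Bit 16: prefix='01' -> emit 'n', reset

Answer: nbnjjnnbjn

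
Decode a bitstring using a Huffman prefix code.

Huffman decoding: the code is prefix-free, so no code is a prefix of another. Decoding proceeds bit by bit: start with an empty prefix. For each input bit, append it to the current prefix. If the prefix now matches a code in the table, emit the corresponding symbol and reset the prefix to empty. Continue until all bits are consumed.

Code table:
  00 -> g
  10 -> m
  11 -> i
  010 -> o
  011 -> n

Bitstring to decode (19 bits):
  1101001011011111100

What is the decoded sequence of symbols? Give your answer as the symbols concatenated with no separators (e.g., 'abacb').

Answer: iooiniig

Derivation:
Bit 0: prefix='1' (no match yet)
Bit 1: prefix='11' -> emit 'i', reset
Bit 2: prefix='0' (no match yet)
Bit 3: prefix='01' (no match yet)
Bit 4: prefix='010' -> emit 'o', reset
Bit 5: prefix='0' (no match yet)
Bit 6: prefix='01' (no match yet)
Bit 7: prefix='010' -> emit 'o', reset
Bit 8: prefix='1' (no match yet)
Bit 9: prefix='11' -> emit 'i', reset
Bit 10: prefix='0' (no match yet)
Bit 11: prefix='01' (no match yet)
Bit 12: prefix='011' -> emit 'n', reset
Bit 13: prefix='1' (no match yet)
Bit 14: prefix='11' -> emit 'i', reset
Bit 15: prefix='1' (no match yet)
Bit 16: prefix='11' -> emit 'i', reset
Bit 17: prefix='0' (no match yet)
Bit 18: prefix='00' -> emit 'g', reset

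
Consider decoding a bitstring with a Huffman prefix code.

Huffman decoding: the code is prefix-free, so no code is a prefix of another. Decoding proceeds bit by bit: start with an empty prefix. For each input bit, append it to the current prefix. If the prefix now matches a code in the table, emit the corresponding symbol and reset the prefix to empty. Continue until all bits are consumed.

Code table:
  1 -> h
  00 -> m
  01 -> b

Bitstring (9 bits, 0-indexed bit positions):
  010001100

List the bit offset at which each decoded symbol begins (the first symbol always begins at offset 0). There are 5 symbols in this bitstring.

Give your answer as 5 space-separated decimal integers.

Answer: 0 2 4 6 7

Derivation:
Bit 0: prefix='0' (no match yet)
Bit 1: prefix='01' -> emit 'b', reset
Bit 2: prefix='0' (no match yet)
Bit 3: prefix='00' -> emit 'm', reset
Bit 4: prefix='0' (no match yet)
Bit 5: prefix='01' -> emit 'b', reset
Bit 6: prefix='1' -> emit 'h', reset
Bit 7: prefix='0' (no match yet)
Bit 8: prefix='00' -> emit 'm', reset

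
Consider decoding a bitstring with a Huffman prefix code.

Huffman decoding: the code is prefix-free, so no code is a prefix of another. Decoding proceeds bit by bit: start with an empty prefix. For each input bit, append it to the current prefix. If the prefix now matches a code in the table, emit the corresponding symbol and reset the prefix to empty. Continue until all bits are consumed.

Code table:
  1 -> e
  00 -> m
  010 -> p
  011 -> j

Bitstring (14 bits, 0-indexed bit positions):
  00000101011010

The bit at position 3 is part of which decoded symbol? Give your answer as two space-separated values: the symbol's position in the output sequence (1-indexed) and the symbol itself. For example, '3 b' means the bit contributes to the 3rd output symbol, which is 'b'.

Bit 0: prefix='0' (no match yet)
Bit 1: prefix='00' -> emit 'm', reset
Bit 2: prefix='0' (no match yet)
Bit 3: prefix='00' -> emit 'm', reset
Bit 4: prefix='0' (no match yet)
Bit 5: prefix='01' (no match yet)
Bit 6: prefix='010' -> emit 'p', reset
Bit 7: prefix='1' -> emit 'e', reset

Answer: 2 m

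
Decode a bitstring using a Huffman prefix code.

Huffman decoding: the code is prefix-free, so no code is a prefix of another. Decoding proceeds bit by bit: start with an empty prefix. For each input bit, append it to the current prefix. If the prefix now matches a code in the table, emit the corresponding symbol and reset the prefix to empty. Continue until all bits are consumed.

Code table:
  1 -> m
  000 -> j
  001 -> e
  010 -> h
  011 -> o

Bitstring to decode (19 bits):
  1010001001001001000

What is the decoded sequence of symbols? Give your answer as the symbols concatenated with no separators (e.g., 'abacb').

Bit 0: prefix='1' -> emit 'm', reset
Bit 1: prefix='0' (no match yet)
Bit 2: prefix='01' (no match yet)
Bit 3: prefix='010' -> emit 'h', reset
Bit 4: prefix='0' (no match yet)
Bit 5: prefix='00' (no match yet)
Bit 6: prefix='001' -> emit 'e', reset
Bit 7: prefix='0' (no match yet)
Bit 8: prefix='00' (no match yet)
Bit 9: prefix='001' -> emit 'e', reset
Bit 10: prefix='0' (no match yet)
Bit 11: prefix='00' (no match yet)
Bit 12: prefix='001' -> emit 'e', reset
Bit 13: prefix='0' (no match yet)
Bit 14: prefix='00' (no match yet)
Bit 15: prefix='001' -> emit 'e', reset
Bit 16: prefix='0' (no match yet)
Bit 17: prefix='00' (no match yet)
Bit 18: prefix='000' -> emit 'j', reset

Answer: mheeeej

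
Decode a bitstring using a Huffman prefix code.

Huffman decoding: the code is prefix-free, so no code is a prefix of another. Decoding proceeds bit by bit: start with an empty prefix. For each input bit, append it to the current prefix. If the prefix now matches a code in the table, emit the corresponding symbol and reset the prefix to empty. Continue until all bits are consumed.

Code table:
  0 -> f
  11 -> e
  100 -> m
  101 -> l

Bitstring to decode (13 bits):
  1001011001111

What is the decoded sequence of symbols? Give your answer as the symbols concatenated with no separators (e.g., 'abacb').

Bit 0: prefix='1' (no match yet)
Bit 1: prefix='10' (no match yet)
Bit 2: prefix='100' -> emit 'm', reset
Bit 3: prefix='1' (no match yet)
Bit 4: prefix='10' (no match yet)
Bit 5: prefix='101' -> emit 'l', reset
Bit 6: prefix='1' (no match yet)
Bit 7: prefix='10' (no match yet)
Bit 8: prefix='100' -> emit 'm', reset
Bit 9: prefix='1' (no match yet)
Bit 10: prefix='11' -> emit 'e', reset
Bit 11: prefix='1' (no match yet)
Bit 12: prefix='11' -> emit 'e', reset

Answer: mlmee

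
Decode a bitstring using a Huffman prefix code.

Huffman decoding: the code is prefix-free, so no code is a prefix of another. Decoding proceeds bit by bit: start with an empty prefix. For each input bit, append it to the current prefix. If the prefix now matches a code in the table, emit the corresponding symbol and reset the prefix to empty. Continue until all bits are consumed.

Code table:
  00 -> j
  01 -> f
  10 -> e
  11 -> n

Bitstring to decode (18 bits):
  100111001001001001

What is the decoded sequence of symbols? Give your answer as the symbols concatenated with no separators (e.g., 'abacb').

Bit 0: prefix='1' (no match yet)
Bit 1: prefix='10' -> emit 'e', reset
Bit 2: prefix='0' (no match yet)
Bit 3: prefix='01' -> emit 'f', reset
Bit 4: prefix='1' (no match yet)
Bit 5: prefix='11' -> emit 'n', reset
Bit 6: prefix='0' (no match yet)
Bit 7: prefix='00' -> emit 'j', reset
Bit 8: prefix='1' (no match yet)
Bit 9: prefix='10' -> emit 'e', reset
Bit 10: prefix='0' (no match yet)
Bit 11: prefix='01' -> emit 'f', reset
Bit 12: prefix='0' (no match yet)
Bit 13: prefix='00' -> emit 'j', reset
Bit 14: prefix='1' (no match yet)
Bit 15: prefix='10' -> emit 'e', reset
Bit 16: prefix='0' (no match yet)
Bit 17: prefix='01' -> emit 'f', reset

Answer: efnjefjef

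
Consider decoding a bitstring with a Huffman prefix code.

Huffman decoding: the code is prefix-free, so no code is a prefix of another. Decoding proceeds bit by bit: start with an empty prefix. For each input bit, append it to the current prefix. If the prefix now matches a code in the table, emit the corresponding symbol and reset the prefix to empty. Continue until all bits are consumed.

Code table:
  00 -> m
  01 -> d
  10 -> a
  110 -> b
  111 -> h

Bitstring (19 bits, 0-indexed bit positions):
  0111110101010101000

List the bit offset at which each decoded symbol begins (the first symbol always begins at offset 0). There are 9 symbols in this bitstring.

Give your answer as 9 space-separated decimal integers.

Bit 0: prefix='0' (no match yet)
Bit 1: prefix='01' -> emit 'd', reset
Bit 2: prefix='1' (no match yet)
Bit 3: prefix='11' (no match yet)
Bit 4: prefix='111' -> emit 'h', reset
Bit 5: prefix='1' (no match yet)
Bit 6: prefix='10' -> emit 'a', reset
Bit 7: prefix='1' (no match yet)
Bit 8: prefix='10' -> emit 'a', reset
Bit 9: prefix='1' (no match yet)
Bit 10: prefix='10' -> emit 'a', reset
Bit 11: prefix='1' (no match yet)
Bit 12: prefix='10' -> emit 'a', reset
Bit 13: prefix='1' (no match yet)
Bit 14: prefix='10' -> emit 'a', reset
Bit 15: prefix='1' (no match yet)
Bit 16: prefix='10' -> emit 'a', reset
Bit 17: prefix='0' (no match yet)
Bit 18: prefix='00' -> emit 'm', reset

Answer: 0 2 5 7 9 11 13 15 17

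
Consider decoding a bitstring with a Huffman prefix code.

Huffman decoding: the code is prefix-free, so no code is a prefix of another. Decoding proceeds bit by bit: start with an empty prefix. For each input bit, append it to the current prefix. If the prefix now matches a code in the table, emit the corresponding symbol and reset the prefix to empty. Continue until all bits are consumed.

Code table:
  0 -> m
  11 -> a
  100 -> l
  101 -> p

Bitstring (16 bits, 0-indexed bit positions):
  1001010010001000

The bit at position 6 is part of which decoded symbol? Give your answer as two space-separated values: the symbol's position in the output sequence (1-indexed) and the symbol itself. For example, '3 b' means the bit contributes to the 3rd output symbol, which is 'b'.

Answer: 3 m

Derivation:
Bit 0: prefix='1' (no match yet)
Bit 1: prefix='10' (no match yet)
Bit 2: prefix='100' -> emit 'l', reset
Bit 3: prefix='1' (no match yet)
Bit 4: prefix='10' (no match yet)
Bit 5: prefix='101' -> emit 'p', reset
Bit 6: prefix='0' -> emit 'm', reset
Bit 7: prefix='0' -> emit 'm', reset
Bit 8: prefix='1' (no match yet)
Bit 9: prefix='10' (no match yet)
Bit 10: prefix='100' -> emit 'l', reset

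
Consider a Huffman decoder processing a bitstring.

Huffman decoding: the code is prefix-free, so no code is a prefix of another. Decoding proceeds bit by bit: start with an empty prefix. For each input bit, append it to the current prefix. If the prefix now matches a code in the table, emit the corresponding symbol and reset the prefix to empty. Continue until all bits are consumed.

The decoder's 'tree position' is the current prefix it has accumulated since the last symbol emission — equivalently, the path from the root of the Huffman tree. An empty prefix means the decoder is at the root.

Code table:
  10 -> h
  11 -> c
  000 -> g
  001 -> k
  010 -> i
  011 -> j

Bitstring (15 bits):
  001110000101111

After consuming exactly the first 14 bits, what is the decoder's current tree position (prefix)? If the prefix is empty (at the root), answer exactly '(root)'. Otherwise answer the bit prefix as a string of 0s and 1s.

Bit 0: prefix='0' (no match yet)
Bit 1: prefix='00' (no match yet)
Bit 2: prefix='001' -> emit 'k', reset
Bit 3: prefix='1' (no match yet)
Bit 4: prefix='11' -> emit 'c', reset
Bit 5: prefix='0' (no match yet)
Bit 6: prefix='00' (no match yet)
Bit 7: prefix='000' -> emit 'g', reset
Bit 8: prefix='0' (no match yet)
Bit 9: prefix='01' (no match yet)
Bit 10: prefix='010' -> emit 'i', reset
Bit 11: prefix='1' (no match yet)
Bit 12: prefix='11' -> emit 'c', reset
Bit 13: prefix='1' (no match yet)

Answer: 1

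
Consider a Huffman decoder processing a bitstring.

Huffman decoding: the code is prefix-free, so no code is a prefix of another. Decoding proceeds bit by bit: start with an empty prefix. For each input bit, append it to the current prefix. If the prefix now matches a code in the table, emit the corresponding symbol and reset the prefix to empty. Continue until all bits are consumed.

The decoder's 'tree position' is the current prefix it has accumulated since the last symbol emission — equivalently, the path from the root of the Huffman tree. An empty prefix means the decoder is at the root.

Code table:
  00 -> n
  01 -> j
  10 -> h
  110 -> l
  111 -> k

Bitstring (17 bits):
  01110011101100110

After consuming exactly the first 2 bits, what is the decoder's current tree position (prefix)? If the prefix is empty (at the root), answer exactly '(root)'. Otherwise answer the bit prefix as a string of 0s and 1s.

Answer: (root)

Derivation:
Bit 0: prefix='0' (no match yet)
Bit 1: prefix='01' -> emit 'j', reset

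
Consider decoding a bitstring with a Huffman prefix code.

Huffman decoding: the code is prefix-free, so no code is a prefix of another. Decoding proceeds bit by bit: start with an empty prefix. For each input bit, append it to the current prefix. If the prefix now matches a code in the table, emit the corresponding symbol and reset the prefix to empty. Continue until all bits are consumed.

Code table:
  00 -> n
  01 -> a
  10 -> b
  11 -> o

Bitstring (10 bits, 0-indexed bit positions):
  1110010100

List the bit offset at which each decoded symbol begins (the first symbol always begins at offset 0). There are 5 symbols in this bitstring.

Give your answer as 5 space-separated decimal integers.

Bit 0: prefix='1' (no match yet)
Bit 1: prefix='11' -> emit 'o', reset
Bit 2: prefix='1' (no match yet)
Bit 3: prefix='10' -> emit 'b', reset
Bit 4: prefix='0' (no match yet)
Bit 5: prefix='01' -> emit 'a', reset
Bit 6: prefix='0' (no match yet)
Bit 7: prefix='01' -> emit 'a', reset
Bit 8: prefix='0' (no match yet)
Bit 9: prefix='00' -> emit 'n', reset

Answer: 0 2 4 6 8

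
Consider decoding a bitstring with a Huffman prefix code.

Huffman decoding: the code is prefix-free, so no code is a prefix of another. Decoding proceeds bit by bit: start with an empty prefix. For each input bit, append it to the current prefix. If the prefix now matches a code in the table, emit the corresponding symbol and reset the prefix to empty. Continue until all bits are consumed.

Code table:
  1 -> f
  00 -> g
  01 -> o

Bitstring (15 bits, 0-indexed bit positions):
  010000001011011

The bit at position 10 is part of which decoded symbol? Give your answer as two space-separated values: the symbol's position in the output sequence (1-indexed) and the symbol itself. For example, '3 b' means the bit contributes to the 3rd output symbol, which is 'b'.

Bit 0: prefix='0' (no match yet)
Bit 1: prefix='01' -> emit 'o', reset
Bit 2: prefix='0' (no match yet)
Bit 3: prefix='00' -> emit 'g', reset
Bit 4: prefix='0' (no match yet)
Bit 5: prefix='00' -> emit 'g', reset
Bit 6: prefix='0' (no match yet)
Bit 7: prefix='00' -> emit 'g', reset
Bit 8: prefix='1' -> emit 'f', reset
Bit 9: prefix='0' (no match yet)
Bit 10: prefix='01' -> emit 'o', reset
Bit 11: prefix='1' -> emit 'f', reset
Bit 12: prefix='0' (no match yet)
Bit 13: prefix='01' -> emit 'o', reset
Bit 14: prefix='1' -> emit 'f', reset

Answer: 6 o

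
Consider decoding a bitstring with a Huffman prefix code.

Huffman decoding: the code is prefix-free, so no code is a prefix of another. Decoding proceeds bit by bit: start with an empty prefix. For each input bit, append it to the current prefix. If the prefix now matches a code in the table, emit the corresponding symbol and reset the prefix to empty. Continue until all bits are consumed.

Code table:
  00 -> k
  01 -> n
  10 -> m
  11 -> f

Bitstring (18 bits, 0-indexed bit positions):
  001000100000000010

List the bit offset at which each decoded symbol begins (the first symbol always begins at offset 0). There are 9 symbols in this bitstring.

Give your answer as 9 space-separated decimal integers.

Bit 0: prefix='0' (no match yet)
Bit 1: prefix='00' -> emit 'k', reset
Bit 2: prefix='1' (no match yet)
Bit 3: prefix='10' -> emit 'm', reset
Bit 4: prefix='0' (no match yet)
Bit 5: prefix='00' -> emit 'k', reset
Bit 6: prefix='1' (no match yet)
Bit 7: prefix='10' -> emit 'm', reset
Bit 8: prefix='0' (no match yet)
Bit 9: prefix='00' -> emit 'k', reset
Bit 10: prefix='0' (no match yet)
Bit 11: prefix='00' -> emit 'k', reset
Bit 12: prefix='0' (no match yet)
Bit 13: prefix='00' -> emit 'k', reset
Bit 14: prefix='0' (no match yet)
Bit 15: prefix='00' -> emit 'k', reset
Bit 16: prefix='1' (no match yet)
Bit 17: prefix='10' -> emit 'm', reset

Answer: 0 2 4 6 8 10 12 14 16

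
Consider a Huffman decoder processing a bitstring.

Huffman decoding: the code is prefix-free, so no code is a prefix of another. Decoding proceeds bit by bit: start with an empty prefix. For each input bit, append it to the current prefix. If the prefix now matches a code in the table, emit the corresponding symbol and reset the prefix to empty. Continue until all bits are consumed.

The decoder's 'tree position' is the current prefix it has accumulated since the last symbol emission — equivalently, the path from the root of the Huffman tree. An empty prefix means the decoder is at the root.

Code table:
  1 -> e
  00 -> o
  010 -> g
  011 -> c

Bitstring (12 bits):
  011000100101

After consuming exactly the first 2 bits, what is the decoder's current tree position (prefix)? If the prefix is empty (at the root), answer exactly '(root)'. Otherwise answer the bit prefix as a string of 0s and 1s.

Bit 0: prefix='0' (no match yet)
Bit 1: prefix='01' (no match yet)

Answer: 01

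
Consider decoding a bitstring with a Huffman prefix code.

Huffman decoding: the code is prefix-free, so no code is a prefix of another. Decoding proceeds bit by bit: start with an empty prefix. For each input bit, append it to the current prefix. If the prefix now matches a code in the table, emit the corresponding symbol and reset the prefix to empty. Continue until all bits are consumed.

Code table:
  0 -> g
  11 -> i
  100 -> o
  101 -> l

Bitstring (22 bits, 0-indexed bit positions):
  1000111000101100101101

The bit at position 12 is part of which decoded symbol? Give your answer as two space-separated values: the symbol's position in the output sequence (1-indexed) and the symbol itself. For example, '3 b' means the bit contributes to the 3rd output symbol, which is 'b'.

Answer: 6 l

Derivation:
Bit 0: prefix='1' (no match yet)
Bit 1: prefix='10' (no match yet)
Bit 2: prefix='100' -> emit 'o', reset
Bit 3: prefix='0' -> emit 'g', reset
Bit 4: prefix='1' (no match yet)
Bit 5: prefix='11' -> emit 'i', reset
Bit 6: prefix='1' (no match yet)
Bit 7: prefix='10' (no match yet)
Bit 8: prefix='100' -> emit 'o', reset
Bit 9: prefix='0' -> emit 'g', reset
Bit 10: prefix='1' (no match yet)
Bit 11: prefix='10' (no match yet)
Bit 12: prefix='101' -> emit 'l', reset
Bit 13: prefix='1' (no match yet)
Bit 14: prefix='10' (no match yet)
Bit 15: prefix='100' -> emit 'o', reset
Bit 16: prefix='1' (no match yet)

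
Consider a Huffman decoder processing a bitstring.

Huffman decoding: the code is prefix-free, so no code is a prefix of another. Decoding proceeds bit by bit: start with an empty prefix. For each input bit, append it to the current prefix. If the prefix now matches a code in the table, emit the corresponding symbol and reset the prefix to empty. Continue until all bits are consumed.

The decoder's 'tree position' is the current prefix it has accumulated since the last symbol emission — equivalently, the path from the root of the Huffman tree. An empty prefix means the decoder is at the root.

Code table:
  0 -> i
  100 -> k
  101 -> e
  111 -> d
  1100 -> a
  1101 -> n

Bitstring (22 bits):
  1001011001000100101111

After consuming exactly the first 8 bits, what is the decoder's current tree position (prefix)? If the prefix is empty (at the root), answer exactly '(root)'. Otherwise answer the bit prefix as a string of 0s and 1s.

Bit 0: prefix='1' (no match yet)
Bit 1: prefix='10' (no match yet)
Bit 2: prefix='100' -> emit 'k', reset
Bit 3: prefix='1' (no match yet)
Bit 4: prefix='10' (no match yet)
Bit 5: prefix='101' -> emit 'e', reset
Bit 6: prefix='1' (no match yet)
Bit 7: prefix='10' (no match yet)

Answer: 10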